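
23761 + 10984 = 34745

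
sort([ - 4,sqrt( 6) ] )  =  [ - 4, sqrt( 6) ]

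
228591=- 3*( - 76197)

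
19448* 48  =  933504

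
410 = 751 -341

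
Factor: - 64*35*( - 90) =201600 = 2^7*3^2*5^2*7^1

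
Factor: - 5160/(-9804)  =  10/19= 2^1*5^1*19^( - 1 )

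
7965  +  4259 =12224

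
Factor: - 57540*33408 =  - 2^9*3^3* 5^1 * 7^1 * 29^1*137^1 = - 1922296320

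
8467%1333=469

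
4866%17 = 4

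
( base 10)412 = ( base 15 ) 1C7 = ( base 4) 12130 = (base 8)634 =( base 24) h4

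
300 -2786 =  - 2486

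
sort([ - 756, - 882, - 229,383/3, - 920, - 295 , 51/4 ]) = [ - 920, - 882, - 756, - 295, - 229,51/4,383/3]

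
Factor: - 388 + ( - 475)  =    -  863^1= -863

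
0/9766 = 0 = 0.00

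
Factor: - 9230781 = -3^1 * 7^1*41^1 *71^1*151^1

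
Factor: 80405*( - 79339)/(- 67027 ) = 6379252295/67027 = 5^1 * 13^2*  17^1*97^( - 1)*359^1*691^( - 1 ) * 1237^1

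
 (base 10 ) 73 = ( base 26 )2L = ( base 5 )243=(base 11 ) 67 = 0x49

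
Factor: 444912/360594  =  248/201=2^3*3^ ( - 1 )*31^1*67^( - 1)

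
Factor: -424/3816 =-3^(-2 ) = - 1/9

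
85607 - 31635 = 53972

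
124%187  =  124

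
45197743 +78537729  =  123735472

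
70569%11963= 10754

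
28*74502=2086056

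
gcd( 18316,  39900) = 76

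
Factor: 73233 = 3^2 * 79^1*103^1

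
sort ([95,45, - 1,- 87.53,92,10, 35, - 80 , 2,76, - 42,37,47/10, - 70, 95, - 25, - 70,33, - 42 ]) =[ - 87.53,-80, - 70, -70, - 42, - 42 , - 25, - 1,2,47/10,10 , 33,35,37,45,76,92,95,95]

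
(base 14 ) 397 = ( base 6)3201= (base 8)1321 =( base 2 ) 1011010001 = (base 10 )721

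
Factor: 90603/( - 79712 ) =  - 2^( - 5 ) * 3^2*47^( - 1)*53^( - 1)*10067^1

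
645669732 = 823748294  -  178078562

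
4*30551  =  122204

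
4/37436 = 1/9359 = 0.00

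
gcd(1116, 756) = 36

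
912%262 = 126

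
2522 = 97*26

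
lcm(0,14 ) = 0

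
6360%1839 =843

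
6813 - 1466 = 5347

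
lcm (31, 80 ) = 2480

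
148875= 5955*25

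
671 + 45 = 716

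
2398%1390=1008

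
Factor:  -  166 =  - 2^1 * 83^1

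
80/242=40/121   =  0.33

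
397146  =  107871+289275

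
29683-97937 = -68254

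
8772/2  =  4386 =4386.00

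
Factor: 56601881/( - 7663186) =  - 2^( - 1)*7^1*23^(-1)*29^1*61^( - 1)*2731^(-1 )*278827^1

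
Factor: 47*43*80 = 2^4*5^1*43^1* 47^1 = 161680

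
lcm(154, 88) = 616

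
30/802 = 15/401 = 0.04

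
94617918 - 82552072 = 12065846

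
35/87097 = 35/87097 = 0.00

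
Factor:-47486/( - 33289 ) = 2^1*23743^1*33289^(-1 )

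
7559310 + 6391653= 13950963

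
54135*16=866160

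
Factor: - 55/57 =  - 3^( - 1 )*5^1 *11^1*19^(-1 )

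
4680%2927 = 1753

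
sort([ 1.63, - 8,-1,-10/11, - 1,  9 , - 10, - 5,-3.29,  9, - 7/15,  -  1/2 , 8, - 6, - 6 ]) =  [ - 10, - 8, - 6, - 6, - 5, - 3.29, - 1, - 1,-10/11, - 1/2, - 7/15,1.63,8,9,  9 ] 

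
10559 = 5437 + 5122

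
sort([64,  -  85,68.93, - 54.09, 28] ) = [ - 85, - 54.09, 28, 64 , 68.93] 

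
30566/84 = 363 + 37/42  =  363.88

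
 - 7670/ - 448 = 17 + 27/224 = 17.12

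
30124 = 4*7531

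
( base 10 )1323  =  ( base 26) 1on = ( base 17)49E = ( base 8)2453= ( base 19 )3cc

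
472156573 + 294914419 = 767070992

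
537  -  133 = 404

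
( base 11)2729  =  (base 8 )6724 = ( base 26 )564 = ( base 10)3540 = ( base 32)3ek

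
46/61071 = 46/61071=0.00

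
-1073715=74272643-75346358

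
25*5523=138075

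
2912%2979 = 2912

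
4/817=4/817 = 0.00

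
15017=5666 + 9351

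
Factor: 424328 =2^3*29^1 * 31^1*59^1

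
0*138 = 0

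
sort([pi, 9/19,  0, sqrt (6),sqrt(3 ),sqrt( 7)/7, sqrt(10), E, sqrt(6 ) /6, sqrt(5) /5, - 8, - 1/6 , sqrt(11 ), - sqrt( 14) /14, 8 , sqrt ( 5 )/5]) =[ -8, -sqrt( 14 ) /14,-1/6,0,sqrt(7)/7, sqrt( 6 )/6, sqrt( 5 ) /5 , sqrt(5 )/5,9/19, sqrt( 3 ), sqrt( 6 ),E, pi,sqrt(10),sqrt (11 ) , 8]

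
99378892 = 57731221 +41647671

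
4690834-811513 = 3879321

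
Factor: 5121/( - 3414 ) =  - 2^( - 1)* 3^1 = -3/2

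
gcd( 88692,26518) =2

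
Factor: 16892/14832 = 2^( - 2 )*3^( - 2)*41^1 = 41/36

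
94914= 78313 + 16601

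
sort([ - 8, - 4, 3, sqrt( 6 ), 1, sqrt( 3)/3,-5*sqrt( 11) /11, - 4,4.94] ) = [ - 8  , - 4, - 4,-5 * sqrt( 11)/11,sqrt( 3 ) /3,1,  sqrt( 6), 3 , 4.94]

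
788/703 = 788/703 = 1.12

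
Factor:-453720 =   -  2^3*3^1*5^1*19^1*199^1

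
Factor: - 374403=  - 3^1*37^1 * 3373^1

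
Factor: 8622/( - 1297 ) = -2^1*3^2*479^1*1297^( - 1 ) 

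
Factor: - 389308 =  - 2^2*97327^1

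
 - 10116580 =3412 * ( - 2965)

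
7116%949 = 473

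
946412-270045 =676367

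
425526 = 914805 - 489279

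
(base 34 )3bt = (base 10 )3871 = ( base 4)330133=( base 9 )5271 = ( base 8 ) 7437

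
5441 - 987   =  4454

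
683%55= 23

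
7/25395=7/25395 = 0.00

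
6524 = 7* 932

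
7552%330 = 292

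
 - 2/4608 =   -  1/2304 = - 0.00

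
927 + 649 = 1576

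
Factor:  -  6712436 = -2^2*619^1*2711^1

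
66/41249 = 66/41249=0.00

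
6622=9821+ - 3199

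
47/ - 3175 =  - 47/3175 = - 0.01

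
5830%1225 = 930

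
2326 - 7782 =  - 5456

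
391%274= 117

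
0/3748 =0 =0.00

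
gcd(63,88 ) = 1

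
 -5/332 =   -  1 + 327/332 = - 0.02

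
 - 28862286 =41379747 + -70242033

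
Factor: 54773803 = 7^1*7824829^1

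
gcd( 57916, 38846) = 2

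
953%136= 1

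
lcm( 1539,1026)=3078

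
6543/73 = 89 + 46/73 =89.63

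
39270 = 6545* 6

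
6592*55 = 362560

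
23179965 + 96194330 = 119374295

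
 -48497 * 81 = -3928257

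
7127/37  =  7127/37 =192.62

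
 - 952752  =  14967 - 967719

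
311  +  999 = 1310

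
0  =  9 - 9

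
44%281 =44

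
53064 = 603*88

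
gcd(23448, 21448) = 8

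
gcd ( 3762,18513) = 99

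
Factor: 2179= 2179^1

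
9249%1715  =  674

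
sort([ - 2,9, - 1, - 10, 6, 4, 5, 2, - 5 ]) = [ - 10,  -  5, - 2, - 1 , 2,4,5, 6, 9]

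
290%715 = 290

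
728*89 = 64792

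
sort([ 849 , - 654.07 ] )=[ - 654.07,849]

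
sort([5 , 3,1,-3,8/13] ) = [ -3, 8/13, 1, 3, 5] 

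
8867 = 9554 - 687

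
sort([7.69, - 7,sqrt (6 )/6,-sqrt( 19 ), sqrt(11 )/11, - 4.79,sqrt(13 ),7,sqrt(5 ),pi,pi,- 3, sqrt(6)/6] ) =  [- 7, - 4.79, - sqrt(19 ), - 3,sqrt( 11) /11,sqrt (6)/6,sqrt (6)/6 , sqrt( 5 ),pi,pi , sqrt (13 ), 7,7.69 ] 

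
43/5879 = 43/5879 =0.01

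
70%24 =22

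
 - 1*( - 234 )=234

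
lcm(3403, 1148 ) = 95284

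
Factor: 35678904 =2^3*3^1*457^1 * 3253^1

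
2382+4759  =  7141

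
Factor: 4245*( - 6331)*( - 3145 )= 3^1*5^2 *13^1*17^1 * 37^1*  283^1*487^1 = 84522173775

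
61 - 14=47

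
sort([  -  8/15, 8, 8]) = [ - 8/15,8,8 ] 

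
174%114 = 60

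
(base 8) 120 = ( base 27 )2Q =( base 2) 1010000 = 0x50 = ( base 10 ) 80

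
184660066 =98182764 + 86477302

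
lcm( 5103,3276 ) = 265356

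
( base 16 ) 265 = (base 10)613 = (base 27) MJ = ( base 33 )IJ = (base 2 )1001100101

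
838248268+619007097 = 1457255365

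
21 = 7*3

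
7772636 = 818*9502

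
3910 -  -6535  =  10445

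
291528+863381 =1154909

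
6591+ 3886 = 10477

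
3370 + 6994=10364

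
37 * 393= 14541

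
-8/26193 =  - 1 + 26185/26193  =  - 0.00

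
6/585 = 2/195 = 0.01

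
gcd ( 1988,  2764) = 4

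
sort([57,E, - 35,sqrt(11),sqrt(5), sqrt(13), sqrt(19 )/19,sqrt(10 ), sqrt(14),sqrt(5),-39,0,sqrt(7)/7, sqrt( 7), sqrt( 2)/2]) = [ - 39,-35, 0, sqrt( 19 ) /19, sqrt( 7)/7,sqrt(2)/2, sqrt(5),sqrt (5),  sqrt(7 ) , E,sqrt(10 ), sqrt(11 ), sqrt( 13),sqrt( 14), 57]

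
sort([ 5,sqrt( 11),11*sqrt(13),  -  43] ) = [ - 43, sqrt( 11), 5,11*sqrt( 13)]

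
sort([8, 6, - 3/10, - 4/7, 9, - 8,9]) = [ -8, - 4/7, - 3/10, 6, 8, 9  ,  9]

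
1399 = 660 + 739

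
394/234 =197/117= 1.68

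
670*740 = 495800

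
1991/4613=1991/4613 = 0.43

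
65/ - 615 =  - 1  +  110/123 = -0.11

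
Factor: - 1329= -3^1 * 443^1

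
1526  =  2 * 763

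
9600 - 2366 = 7234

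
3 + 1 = 4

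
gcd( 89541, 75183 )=3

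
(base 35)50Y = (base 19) h13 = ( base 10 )6159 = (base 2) 1100000001111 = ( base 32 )60F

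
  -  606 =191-797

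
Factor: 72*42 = 2^4 * 3^3*7^1 = 3024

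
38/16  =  2 + 3/8 = 2.38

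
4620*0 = 0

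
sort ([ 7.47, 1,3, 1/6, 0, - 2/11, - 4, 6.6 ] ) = [  -  4, - 2/11, 0, 1/6, 1, 3, 6.6,  7.47 ] 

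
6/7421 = 6/7421 = 0.00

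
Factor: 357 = 3^1*7^1*17^1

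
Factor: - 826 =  - 2^1*7^1*59^1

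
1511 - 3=1508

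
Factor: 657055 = 5^1*7^1 * 18773^1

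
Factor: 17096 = 2^3*2137^1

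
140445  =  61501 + 78944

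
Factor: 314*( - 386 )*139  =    -  16847356 = - 2^2*139^1* 157^1*193^1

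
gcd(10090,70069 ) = 1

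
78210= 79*990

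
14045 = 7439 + 6606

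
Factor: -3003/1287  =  -7/3 = -3^( - 1)*7^1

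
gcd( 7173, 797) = 797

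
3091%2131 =960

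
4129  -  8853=  -  4724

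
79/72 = 1 + 7/72 = 1.10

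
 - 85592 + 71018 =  - 14574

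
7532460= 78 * 96570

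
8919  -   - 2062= 10981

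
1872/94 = 936/47=19.91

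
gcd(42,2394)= 42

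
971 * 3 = 2913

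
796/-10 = -398/5 =- 79.60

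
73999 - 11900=62099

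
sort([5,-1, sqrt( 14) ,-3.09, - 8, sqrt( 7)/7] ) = [ - 8,- 3.09, - 1,sqrt( 7)/7,sqrt (14 ), 5]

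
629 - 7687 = - 7058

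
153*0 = 0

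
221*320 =70720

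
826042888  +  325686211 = 1151729099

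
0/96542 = 0 = 0.00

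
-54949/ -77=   713 + 48/77  =  713.62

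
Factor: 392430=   2^1*3^1*5^1 * 103^1*127^1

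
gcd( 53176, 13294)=13294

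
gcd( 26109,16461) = 9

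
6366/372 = 17 + 7/62 = 17.11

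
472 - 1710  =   - 1238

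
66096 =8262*8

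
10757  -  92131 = -81374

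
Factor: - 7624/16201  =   - 8/17= - 2^3*17^( - 1)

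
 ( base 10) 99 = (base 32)33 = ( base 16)63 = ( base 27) 3i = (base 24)43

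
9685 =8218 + 1467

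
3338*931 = 3107678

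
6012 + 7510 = 13522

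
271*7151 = 1937921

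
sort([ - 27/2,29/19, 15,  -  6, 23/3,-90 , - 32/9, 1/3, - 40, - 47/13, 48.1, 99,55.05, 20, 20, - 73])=[ - 90, - 73, - 40, - 27/2, - 6, - 47/13, - 32/9, 1/3, 29/19, 23/3, 15,20, 20,48.1, 55.05, 99 ] 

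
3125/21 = 148  +  17/21 = 148.81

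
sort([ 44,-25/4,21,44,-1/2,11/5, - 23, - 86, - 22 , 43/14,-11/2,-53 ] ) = [- 86 , - 53,-23,-22, - 25/4,-11/2,-1/2,11/5,43/14,21, 44,44]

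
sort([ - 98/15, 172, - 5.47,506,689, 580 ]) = [ - 98/15, - 5.47, 172, 506, 580, 689 ]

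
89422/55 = 89422/55 =1625.85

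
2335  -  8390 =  - 6055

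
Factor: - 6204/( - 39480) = 2^( - 1 ) * 5^ ( - 1 )*7^( - 1 ) * 11^1 = 11/70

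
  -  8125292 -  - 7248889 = -876403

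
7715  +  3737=11452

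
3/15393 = 1/5131 = 0.00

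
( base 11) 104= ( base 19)6b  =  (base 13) 98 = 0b1111101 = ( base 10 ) 125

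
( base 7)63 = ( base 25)1K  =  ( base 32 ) 1D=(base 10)45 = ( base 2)101101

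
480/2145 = 32/143=0.22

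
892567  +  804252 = 1696819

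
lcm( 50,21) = 1050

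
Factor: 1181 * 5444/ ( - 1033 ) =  - 6429364/1033 = -2^2*1033^( - 1 )*1181^1 * 1361^1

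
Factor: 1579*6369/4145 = 3^1*5^( - 1 )*11^1*193^1*829^( - 1 )* 1579^1 = 10056651/4145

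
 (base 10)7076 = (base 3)100201002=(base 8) 15644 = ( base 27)9j2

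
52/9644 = 13/2411 = 0.01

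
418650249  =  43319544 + 375330705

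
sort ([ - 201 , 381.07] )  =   [ - 201,381.07] 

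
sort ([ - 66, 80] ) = [ - 66, 80 ] 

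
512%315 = 197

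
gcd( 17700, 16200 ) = 300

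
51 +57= 108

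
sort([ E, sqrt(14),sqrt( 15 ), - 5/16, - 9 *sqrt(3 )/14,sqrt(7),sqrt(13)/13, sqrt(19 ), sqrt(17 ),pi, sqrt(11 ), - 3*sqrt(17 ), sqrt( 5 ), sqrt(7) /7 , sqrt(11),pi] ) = [ - 3*sqrt( 17), - 9*sqrt(3)/14,-5/16,  sqrt(13 )/13, sqrt(7) /7,sqrt(5),sqrt(7),E,pi,pi , sqrt(11),sqrt( 11 ), sqrt(14 ),sqrt(15), sqrt(17) , sqrt (19)] 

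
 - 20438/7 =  - 20438/7 = - 2919.71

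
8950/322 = 4475/161=27.80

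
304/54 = 152/27 =5.63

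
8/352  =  1/44 = 0.02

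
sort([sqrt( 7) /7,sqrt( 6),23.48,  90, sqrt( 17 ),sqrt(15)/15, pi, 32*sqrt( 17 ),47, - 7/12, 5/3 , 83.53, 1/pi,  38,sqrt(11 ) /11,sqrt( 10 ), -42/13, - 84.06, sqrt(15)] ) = [ -84.06, - 42/13, - 7/12, sqrt( 15 )/15,sqrt( 11 )/11, 1/pi, sqrt( 7) /7, 5/3, sqrt( 6 ),pi, sqrt( 10 ),  sqrt( 15 ) , sqrt( 17),23.48,  38, 47,83.53,90 , 32*sqrt( 17 )]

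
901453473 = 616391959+285061514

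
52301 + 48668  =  100969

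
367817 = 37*9941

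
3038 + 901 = 3939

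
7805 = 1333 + 6472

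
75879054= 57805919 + 18073135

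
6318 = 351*18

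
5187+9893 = 15080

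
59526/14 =29763/7= 4251.86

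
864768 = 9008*96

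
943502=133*7094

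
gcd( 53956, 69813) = 1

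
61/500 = 61/500 = 0.12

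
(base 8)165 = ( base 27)49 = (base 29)41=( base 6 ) 313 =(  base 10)117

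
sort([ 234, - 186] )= [ - 186,234] 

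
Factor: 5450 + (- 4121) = 1329  =  3^1*443^1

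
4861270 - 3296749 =1564521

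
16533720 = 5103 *3240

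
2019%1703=316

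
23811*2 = 47622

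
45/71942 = 45/71942=0.00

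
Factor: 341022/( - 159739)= - 2^1*3^1*11^1*5167^1*159739^(- 1)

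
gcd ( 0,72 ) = 72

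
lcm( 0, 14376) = 0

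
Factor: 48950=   2^1*5^2*11^1*89^1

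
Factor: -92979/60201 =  - 6689^ ( - 1 )*10331^1 = - 10331/6689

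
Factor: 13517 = 7^1 * 1931^1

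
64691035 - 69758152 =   -  5067117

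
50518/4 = 25259/2 = 12629.50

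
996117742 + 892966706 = 1889084448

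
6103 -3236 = 2867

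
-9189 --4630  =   - 4559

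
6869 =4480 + 2389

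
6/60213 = 2/20071 = 0.00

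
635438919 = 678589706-43150787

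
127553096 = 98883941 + 28669155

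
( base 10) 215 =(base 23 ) 98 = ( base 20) af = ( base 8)327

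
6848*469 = 3211712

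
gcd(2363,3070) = 1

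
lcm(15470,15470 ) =15470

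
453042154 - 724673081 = -271630927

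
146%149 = 146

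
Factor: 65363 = 163^1 * 401^1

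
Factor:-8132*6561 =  - 2^2*3^8  *19^1 *107^1 = - 53354052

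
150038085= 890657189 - 740619104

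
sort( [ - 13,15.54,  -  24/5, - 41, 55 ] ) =[-41, - 13,-24/5 , 15.54,55]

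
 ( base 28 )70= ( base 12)144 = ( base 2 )11000100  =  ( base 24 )84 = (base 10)196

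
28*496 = 13888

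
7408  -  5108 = 2300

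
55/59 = 55/59=0.93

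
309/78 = 3  +  25/26= 3.96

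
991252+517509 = 1508761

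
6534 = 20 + 6514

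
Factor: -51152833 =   -  37^1 *359^1  *  3851^1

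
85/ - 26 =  - 85/26 = -3.27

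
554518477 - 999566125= - 445047648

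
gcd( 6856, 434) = 2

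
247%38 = 19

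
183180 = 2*91590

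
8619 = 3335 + 5284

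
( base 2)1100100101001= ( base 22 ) D6H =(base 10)6441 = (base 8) 14451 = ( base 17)154f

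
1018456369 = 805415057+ 213041312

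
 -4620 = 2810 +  - 7430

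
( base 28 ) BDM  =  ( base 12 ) 526A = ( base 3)110100201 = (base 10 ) 9010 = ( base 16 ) 2332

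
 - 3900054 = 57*(- 68422 ) 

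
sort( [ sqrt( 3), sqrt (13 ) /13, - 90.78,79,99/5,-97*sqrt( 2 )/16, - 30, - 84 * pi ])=[ - 84 * pi, - 90.78, - 30, - 97 * sqrt( 2 )/16,sqrt( 13) /13, sqrt( 3), 99/5,79 ]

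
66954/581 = 115 + 139/581 = 115.24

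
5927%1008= 887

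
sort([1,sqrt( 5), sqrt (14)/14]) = [sqrt( 14)/14, 1,sqrt( 5)] 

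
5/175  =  1/35 = 0.03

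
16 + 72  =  88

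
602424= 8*75303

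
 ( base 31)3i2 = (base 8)6563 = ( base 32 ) 3bj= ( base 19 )9a4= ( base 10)3443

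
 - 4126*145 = -598270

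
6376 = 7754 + -1378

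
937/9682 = 937/9682= 0.10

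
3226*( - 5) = -16130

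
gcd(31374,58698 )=54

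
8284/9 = 8284/9 = 920.44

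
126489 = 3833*33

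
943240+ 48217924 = 49161164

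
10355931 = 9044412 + 1311519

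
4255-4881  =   - 626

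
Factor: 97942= 2^1*13^1*  3767^1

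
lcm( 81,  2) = 162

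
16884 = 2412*7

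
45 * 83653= 3764385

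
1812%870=72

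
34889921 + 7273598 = 42163519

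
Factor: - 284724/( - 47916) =11^( - 2)*719^1 = 719/121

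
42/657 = 14/219=0.06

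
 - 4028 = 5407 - 9435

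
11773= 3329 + 8444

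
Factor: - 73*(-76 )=2^2 * 19^1 * 73^1 = 5548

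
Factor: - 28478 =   -  2^1*29^1 * 491^1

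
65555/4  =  16388  +  3/4 = 16388.75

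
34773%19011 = 15762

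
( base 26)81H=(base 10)5451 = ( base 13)2634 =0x154B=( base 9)7426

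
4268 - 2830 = 1438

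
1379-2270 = - 891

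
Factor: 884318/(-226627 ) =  - 2^1  *  17^(-1) *139^1*3181^1 *13331^( -1 ) 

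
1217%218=127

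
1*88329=88329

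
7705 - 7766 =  - 61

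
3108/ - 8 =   -  389 + 1/2= - 388.50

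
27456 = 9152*3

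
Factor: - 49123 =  - 49123^1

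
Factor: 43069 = 13^1 * 3313^1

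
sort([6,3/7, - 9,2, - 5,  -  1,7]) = [  -  9,-5,- 1,3/7, 2,6, 7 ] 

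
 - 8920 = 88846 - 97766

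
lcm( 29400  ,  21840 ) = 764400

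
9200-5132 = 4068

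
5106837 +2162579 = 7269416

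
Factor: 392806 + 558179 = 950985 = 3^2 *5^1 * 7^1 * 3019^1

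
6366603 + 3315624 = 9682227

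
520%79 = 46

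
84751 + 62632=147383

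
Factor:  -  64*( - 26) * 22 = 2^8*11^1  *  13^1= 36608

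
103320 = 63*1640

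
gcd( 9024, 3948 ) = 564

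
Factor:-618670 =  - 2^1*5^1 *13^1*4759^1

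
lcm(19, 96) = 1824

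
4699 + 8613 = 13312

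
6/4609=6/4609 = 0.00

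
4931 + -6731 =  -1800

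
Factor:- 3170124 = -2^2 * 3^3*149^1*197^1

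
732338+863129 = 1595467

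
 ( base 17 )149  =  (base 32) BE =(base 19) 105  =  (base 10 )366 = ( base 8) 556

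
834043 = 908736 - 74693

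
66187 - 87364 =-21177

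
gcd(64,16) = 16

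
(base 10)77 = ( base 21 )3E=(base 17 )49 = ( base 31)2F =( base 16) 4d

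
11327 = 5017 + 6310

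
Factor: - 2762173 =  - 2762173^1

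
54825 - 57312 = -2487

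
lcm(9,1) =9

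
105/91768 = 105/91768 = 0.00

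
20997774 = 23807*882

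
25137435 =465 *54059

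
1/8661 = 1/8661=0.00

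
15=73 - 58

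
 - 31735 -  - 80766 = 49031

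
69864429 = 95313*733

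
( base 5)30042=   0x769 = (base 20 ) 4eh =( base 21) 467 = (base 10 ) 1897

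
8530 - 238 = 8292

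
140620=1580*89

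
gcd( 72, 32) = 8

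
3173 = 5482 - 2309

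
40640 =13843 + 26797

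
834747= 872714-37967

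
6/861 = 2/287= 0.01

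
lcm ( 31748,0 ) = 0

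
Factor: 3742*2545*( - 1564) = - 14894581960 = - 2^3*5^1*17^1 * 23^1*509^1*1871^1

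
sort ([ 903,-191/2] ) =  [ - 191/2, 903] 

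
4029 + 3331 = 7360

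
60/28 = 2+1/7 =2.14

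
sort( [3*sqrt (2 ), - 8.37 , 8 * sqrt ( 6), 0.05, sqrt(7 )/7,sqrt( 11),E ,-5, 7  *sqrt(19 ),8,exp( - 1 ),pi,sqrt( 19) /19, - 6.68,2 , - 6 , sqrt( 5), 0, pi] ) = [ - 8.37,  -  6.68, - 6, - 5  ,  0 , 0.05,sqrt(19) /19,exp ( - 1), sqrt( 7) /7,2,sqrt (5),E, pi,pi,sqrt(11),  3*sqrt(2) , 8, 8* sqrt( 6),7 *sqrt(19)]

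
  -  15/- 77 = 15/77 = 0.19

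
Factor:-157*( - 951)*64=9555648 =2^6 * 3^1*157^1*317^1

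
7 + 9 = 16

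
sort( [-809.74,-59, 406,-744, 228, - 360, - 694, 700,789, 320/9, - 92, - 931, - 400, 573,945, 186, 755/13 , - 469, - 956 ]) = [  -  956, - 931, -809.74, - 744,-694, - 469 ,- 400, - 360, - 92,  -  59, 320/9,755/13,186, 228, 406, 573, 700, 789, 945]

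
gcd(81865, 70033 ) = 1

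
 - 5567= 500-6067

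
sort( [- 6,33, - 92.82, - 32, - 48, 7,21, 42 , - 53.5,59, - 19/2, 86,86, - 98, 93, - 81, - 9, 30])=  [ - 98, - 92.82, - 81, - 53.5, - 48, - 32, - 19/2, - 9, - 6,7,21 , 30, 33,42,  59,86,86,93]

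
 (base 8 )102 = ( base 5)231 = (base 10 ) 66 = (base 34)1w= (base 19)39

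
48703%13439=8386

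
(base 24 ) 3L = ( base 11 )85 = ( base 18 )53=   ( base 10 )93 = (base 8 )135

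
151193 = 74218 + 76975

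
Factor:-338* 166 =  - 56108  =  - 2^2*13^2*83^1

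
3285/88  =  3285/88 = 37.33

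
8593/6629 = 1+1964/6629= 1.30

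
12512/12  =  1042  +  2/3 = 1042.67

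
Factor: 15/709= 3^1*5^1*709^( -1 )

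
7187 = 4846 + 2341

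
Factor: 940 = 2^2*5^1*47^1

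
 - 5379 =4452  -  9831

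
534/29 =18 + 12/29=18.41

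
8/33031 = 8/33031=0.00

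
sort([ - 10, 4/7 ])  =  [- 10,4/7] 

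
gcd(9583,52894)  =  1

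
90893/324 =90893/324 = 280.53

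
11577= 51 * 227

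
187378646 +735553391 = 922932037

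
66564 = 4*16641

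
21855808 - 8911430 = 12944378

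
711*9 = 6399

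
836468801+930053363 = 1766522164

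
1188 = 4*297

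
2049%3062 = 2049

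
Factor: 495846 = 2^1* 3^2*13^2 * 163^1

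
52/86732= 13/21683 = 0.00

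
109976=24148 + 85828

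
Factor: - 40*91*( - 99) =360360 = 2^3 *3^2*5^1*7^1*11^1*13^1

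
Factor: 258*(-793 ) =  - 204594 =- 2^1*3^1*13^1*43^1*61^1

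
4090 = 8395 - 4305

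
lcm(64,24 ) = 192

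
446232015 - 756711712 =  - 310479697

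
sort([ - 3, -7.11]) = [ - 7.11,-3 ]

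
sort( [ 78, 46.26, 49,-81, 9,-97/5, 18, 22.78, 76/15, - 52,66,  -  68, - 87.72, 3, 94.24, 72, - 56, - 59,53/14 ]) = [ - 87.72 ,- 81, - 68, - 59, - 56,-52,-97/5, 3 , 53/14, 76/15, 9,18, 22.78, 46.26, 49, 66, 72,78  ,  94.24 ]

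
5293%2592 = 109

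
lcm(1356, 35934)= 71868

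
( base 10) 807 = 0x327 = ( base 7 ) 2232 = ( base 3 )1002220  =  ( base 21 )1h9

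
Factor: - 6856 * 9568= -2^8*13^1*23^1*857^1= -  65598208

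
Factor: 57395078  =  2^1*13^1*53^1*41651^1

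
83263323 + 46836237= 130099560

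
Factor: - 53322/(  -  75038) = 3^1*17^(- 1)*2207^(  -  1)*8887^1  =  26661/37519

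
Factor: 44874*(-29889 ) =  - 2^1 * 3^10 * 41^1* 277^1 = - 1341238986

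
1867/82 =22 + 63/82 = 22.77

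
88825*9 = 799425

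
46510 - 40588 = 5922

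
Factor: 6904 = 2^3*863^1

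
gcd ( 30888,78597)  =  27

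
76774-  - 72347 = 149121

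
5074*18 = 91332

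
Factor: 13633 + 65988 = 79621 = 79621^1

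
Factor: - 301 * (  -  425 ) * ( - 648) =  - 82895400 =- 2^3*3^4*5^2*7^1  *17^1*43^1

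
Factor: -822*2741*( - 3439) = 2^1*3^1*19^1*137^1 *181^1*2741^1=7748417778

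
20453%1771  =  972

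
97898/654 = 48949/327 = 149.69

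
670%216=22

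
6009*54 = 324486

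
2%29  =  2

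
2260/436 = 5 + 20/109 =5.18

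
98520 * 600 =59112000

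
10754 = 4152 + 6602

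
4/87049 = 4/87049 = 0.00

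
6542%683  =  395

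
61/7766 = 61/7766 = 0.01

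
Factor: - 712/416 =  - 2^( - 2 )*13^( - 1) * 89^1 = - 89/52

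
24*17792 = 427008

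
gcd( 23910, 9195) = 15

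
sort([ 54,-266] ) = [ - 266, 54] 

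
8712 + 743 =9455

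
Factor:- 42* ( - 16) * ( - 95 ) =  - 2^5*3^1*5^1*7^1*19^1 = - 63840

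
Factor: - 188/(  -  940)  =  1/5 = 5^(-1 ) 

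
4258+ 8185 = 12443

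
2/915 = 2/915 = 0.00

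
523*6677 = 3492071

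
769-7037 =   -  6268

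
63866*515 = 32890990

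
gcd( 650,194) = 2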